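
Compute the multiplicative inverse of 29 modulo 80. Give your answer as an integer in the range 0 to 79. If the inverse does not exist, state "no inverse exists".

69

Extended Euclidean algorithm:
80 = 2×29 + 22
29 = 1×22 + 7
22 = 3×7 + 1
7 = 7×1 + 0
gcd = 1, so the inverse exists. Back-substitute:
1 = 22 − 3·7
1 = −3·29 + 4·22
1 = 4·80 − 11·29
Hence 29⁻¹ ≡ -11 ≡ 69 (mod 80).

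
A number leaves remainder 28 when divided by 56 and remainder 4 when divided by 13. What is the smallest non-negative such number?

Write x = 28 + 56·k. Then 56·k ≡ 4 − 28 ≡ 2 (mod 13).
Need 56⁻¹ mod 13. Extended Euclid on (13, 4):
13 = 3·4 + 1
4 = 4·1 + 0
Back-substitute:
1 = 13 − 3·4
56⁻¹ ≡ 10 (mod 13), so k ≡ 10·2 ≡ 7 (mod 13).
x = 28 + 56·7 = 420.

420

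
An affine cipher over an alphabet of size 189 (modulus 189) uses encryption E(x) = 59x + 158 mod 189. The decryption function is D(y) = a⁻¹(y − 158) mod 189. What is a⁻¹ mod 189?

173

Apply the Euclidean algorithm to 189 and 59:
189 = 3·59 + 12
59 = 4·12 + 11
12 = 1·11 + 1
11 = 11·1 + 0
The gcd is 1. Working backward:
1 = 12 − 11
1 = −59 + 5·12
1 = 5·189 − 16·59
Thus 59·(-16) ≡ 1 (mod 189); reducing, -16 mod 189 = 173.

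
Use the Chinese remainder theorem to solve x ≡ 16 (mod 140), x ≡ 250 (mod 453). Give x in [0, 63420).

37396

Write x = 16 + 140·k. Then 140·k ≡ 250 − 16 ≡ 234 (mod 453).
Need 140⁻¹ mod 453. Extended Euclid on (453, 140):
453 = 3·140 + 33
140 = 4·33 + 8
33 = 4·8 + 1
8 = 8·1 + 0
Back-substitute:
1 = 33 − 4·8
1 = −4·140 + 17·33
1 = 17·453 − 55·140
140⁻¹ ≡ 398 (mod 453), so k ≡ 398·234 ≡ 267 (mod 453).
x = 16 + 140·267 = 37396.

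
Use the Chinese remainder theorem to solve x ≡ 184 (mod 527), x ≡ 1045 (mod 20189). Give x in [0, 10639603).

Write x = 184 + 527·k. Then 527·k ≡ 1045 − 184 ≡ 861 (mod 20189).
Need 527⁻¹ mod 20189. Extended Euclid on (20189, 527):
20189 = 38*527 + 163
527 = 3*163 + 38
163 = 4*38 + 11
38 = 3*11 + 5
11 = 2*5 + 1
5 = 5*1 + 0
Back-substitute:
1 = 11 − 2·5
1 = −2·38 + 7·11
1 = 7·163 − 30·38
1 = −30·527 + 97·163
1 = 97·20189 − 3716·527
527⁻¹ ≡ 16473 (mod 20189), so k ≡ 16473·861 ≡ 10575 (mod 20189).
x = 184 + 527·10575 = 5573209.

5573209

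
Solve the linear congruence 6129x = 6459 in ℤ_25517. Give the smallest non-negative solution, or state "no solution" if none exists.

5047

First find gcd(6129, 25517):
25517 = 4·6129 + 1001
6129 = 6·1001 + 123
1001 = 8·123 + 17
123 = 7·17 + 4
17 = 4·4 + 1
4 = 4·1 + 0
gcd = 1, so a unique solution mod 25517 exists.
Back-substitute for the Bézout coefficients:
1 = 17 − 4·4
1 = −4·123 + 29·17
1 = 29·1001 − 236·123
1 = −236·6129 + 1445·1001
1 = 1445·25517 − 6016·6129
So 6129·(-6016) ≡ 1 (mod 25517), giving 6129⁻¹ ≡ 19501.
x ≡ 6129⁻¹·6459 ≡ 19501·6459 ≡ 5047 (mod 25517).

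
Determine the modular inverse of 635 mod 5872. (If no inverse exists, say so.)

Apply the Euclidean algorithm to 5872 and 635:
5872 = 9*635 + 157
635 = 4*157 + 7
157 = 22*7 + 3
7 = 2*3 + 1
3 = 3*1 + 0
Since gcd(635, 5872) = 1, back-substitute to write 1 as a combination:
1 = 7 − 2·3
1 = −2·157 + 45·7
1 = 45·635 − 182·157
1 = −182·5872 + 1683·635
So 635·1683 ≡ 1 (mod 5872).

1683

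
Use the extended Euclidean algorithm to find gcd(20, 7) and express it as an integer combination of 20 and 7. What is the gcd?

1

Repeated division:
20 = 2·7 + 6
7 = 1·6 + 1
6 = 6·1 + 0
gcd(20, 7) = 1.
Working backward:
1 = 7 − 6
1 = −20 + 3·7
So 1 = (-1)·20 + (3)·7.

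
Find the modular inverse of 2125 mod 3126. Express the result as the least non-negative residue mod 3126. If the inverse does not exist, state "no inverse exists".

2389

gcd(3126, 2125) by repeated division:
3126 = 1×2125 + 1001
2125 = 2×1001 + 123
1001 = 8×123 + 17
123 = 7×17 + 4
17 = 4×4 + 1
4 = 4×1 + 0
gcd = 1, so the inverse exists. Back-substitute:
1 = 17 − 4·4
1 = −4·123 + 29·17
1 = 29·1001 − 236·123
1 = −236·2125 + 501·1001
1 = 501·3126 − 737·2125
So 2125·(-737) ≡ 1 (mod 3126), and -737 ≡ 2389 (mod 3126).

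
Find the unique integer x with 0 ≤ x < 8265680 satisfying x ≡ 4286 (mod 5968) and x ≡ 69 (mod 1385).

Write x = 4286 + 5968·k. Then 5968·k ≡ 69 − 4286 ≡ 1323 (mod 1385).
Need 5968⁻¹ mod 1385. Extended Euclid on (1385, 428):
1385 = 3×428 + 101
428 = 4×101 + 24
101 = 4×24 + 5
24 = 4×5 + 4
5 = 1×4 + 1
4 = 4×1 + 0
Back-substitute:
1 = 5 − 4
1 = −24 + 5·5
1 = 5·101 − 21·24
1 = −21·428 + 89·101
1 = 89·1385 − 288·428
5968⁻¹ ≡ 1097 (mod 1385), so k ≡ 1097·1323 ≡ 1236 (mod 1385).
x = 4286 + 5968·1236 = 7380734.

7380734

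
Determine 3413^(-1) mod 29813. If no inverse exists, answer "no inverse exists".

Run Euclid on (29813, 3413):
29813 = 8*3413 + 2509
3413 = 1*2509 + 904
2509 = 2*904 + 701
904 = 1*701 + 203
701 = 3*203 + 92
203 = 2*92 + 19
92 = 4*19 + 16
19 = 1*16 + 3
16 = 5*3 + 1
3 = 3*1 + 0
The gcd is 1. Working backward:
1 = 16 − 5·3
1 = −5·19 + 6·16
1 = 6·92 − 29·19
1 = −29·203 + 64·92
1 = 64·701 − 221·203
1 = −221·904 + 285·701
1 = 285·2509 − 791·904
1 = −791·3413 + 1076·2509
1 = 1076·29813 − 9399·3413
So 3413·(-9399) ≡ 1 (mod 29813), and -9399 ≡ 20414 (mod 29813).

20414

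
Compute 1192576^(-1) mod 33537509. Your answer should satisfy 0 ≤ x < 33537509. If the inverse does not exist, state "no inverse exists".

26871577

Run Euclid on (33537509, 1192576):
33537509 = 28·1192576 + 145381
1192576 = 8·145381 + 29528
145381 = 4·29528 + 27269
29528 = 1·27269 + 2259
27269 = 12·2259 + 161
2259 = 14·161 + 5
161 = 32·5 + 1
5 = 5·1 + 0
Since gcd(1192576, 33537509) = 1, back-substitute to write 1 as a combination:
1 = 161 − 32·5
1 = −32·2259 + 449·161
1 = 449·27269 − 5420·2259
1 = −5420·29528 + 5869·27269
1 = 5869·145381 − 28896·29528
1 = −28896·1192576 + 237037·145381
1 = 237037·33537509 − 6665932·1192576
Hence 1192576⁻¹ ≡ -6665932 ≡ 26871577 (mod 33537509).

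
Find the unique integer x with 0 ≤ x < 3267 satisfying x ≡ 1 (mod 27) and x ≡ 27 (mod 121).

3052

Write x = 1 + 27·k. Then 27·k ≡ 27 − 1 ≡ 26 (mod 121).
Need 27⁻¹ mod 121. Extended Euclid on (121, 27):
121 = 4·27 + 13
27 = 2·13 + 1
13 = 13·1 + 0
Back-substitute:
1 = 27 − 2·13
1 = −2·121 + 9·27
27⁻¹ ≡ 9 (mod 121), so k ≡ 9·26 ≡ 113 (mod 121).
x = 1 + 27·113 = 3052.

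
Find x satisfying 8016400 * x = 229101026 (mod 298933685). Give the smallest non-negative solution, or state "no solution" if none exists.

gcd(8016400, 298933685):
298933685 = 37*8016400 + 2326885
8016400 = 3*2326885 + 1035745
2326885 = 2*1035745 + 255395
1035745 = 4*255395 + 14165
255395 = 18*14165 + 425
14165 = 33*425 + 140
425 = 3*140 + 5
140 = 28*5 + 0
gcd = 5, but 5 ∤ 229101026, so the congruence has no solution.

no solution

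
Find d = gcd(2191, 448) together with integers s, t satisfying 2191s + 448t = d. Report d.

Repeated division:
2191 = 4×448 + 399
448 = 1×399 + 49
399 = 8×49 + 7
49 = 7×7 + 0
gcd(2191, 448) = 7.
Working backward:
7 = 399 − 8·49
7 = −8·448 + 9·399
7 = 9·2191 − 44·448
So 7 = (9)·2191 + (-44)·448.

7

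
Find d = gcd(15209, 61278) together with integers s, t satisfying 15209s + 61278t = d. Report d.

Euclidean algorithm:
61278 = 4×15209 + 442
15209 = 34×442 + 181
442 = 2×181 + 80
181 = 2×80 + 21
80 = 3×21 + 17
21 = 1×17 + 4
17 = 4×4 + 1
4 = 4×1 + 0
gcd(15209, 61278) = 1.
Working backward:
1 = 17 − 4·4
1 = −4·21 + 5·17
1 = 5·80 − 19·21
1 = −19·181 + 43·80
1 = 43·442 − 105·181
1 = −105·15209 + 3613·442
1 = 3613·61278 − 14557·15209
So 1 = (3613)·61278 + (-14557)·15209.

1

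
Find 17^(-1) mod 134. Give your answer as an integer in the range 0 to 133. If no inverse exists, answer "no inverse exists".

71

Run Euclid on (134, 17):
134 = 7×17 + 15
17 = 1×15 + 2
15 = 7×2 + 1
2 = 2×1 + 0
gcd = 1, so the inverse exists. Back-substitute:
1 = 15 − 7·2
1 = −7·17 + 8·15
1 = 8·134 − 63·17
So 17·(-63) ≡ 1 (mod 134), and -63 ≡ 71 (mod 134).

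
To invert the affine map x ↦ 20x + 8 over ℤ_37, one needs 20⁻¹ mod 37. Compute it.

13

Apply the Euclidean algorithm to 37 and 20:
37 = 1·20 + 17
20 = 1·17 + 3
17 = 5·3 + 2
3 = 1·2 + 1
2 = 2·1 + 0
gcd = 1, so the inverse exists. Back-substitute:
1 = 3 − 2
1 = −17 + 6·3
1 = 6·20 − 7·17
1 = −7·37 + 13·20
So 20·13 ≡ 1 (mod 37).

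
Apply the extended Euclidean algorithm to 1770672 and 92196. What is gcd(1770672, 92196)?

Repeated division:
1770672 = 19*92196 + 18948
92196 = 4*18948 + 16404
18948 = 1*16404 + 2544
16404 = 6*2544 + 1140
2544 = 2*1140 + 264
1140 = 4*264 + 84
264 = 3*84 + 12
84 = 7*12 + 0
gcd(1770672, 92196) = 12.
Express as a combination:
12 = 264 − 3·84
12 = −3·1140 + 13·264
12 = 13·2544 − 29·1140
12 = −29·16404 + 187·2544
12 = 187·18948 − 216·16404
12 = −216·92196 + 1051·18948
12 = 1051·1770672 − 20185·92196
So 12 = (1051)·1770672 + (-20185)·92196.

12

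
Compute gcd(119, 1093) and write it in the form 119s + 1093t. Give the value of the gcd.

1

Repeated division:
1093 = 9·119 + 22
119 = 5·22 + 9
22 = 2·9 + 4
9 = 2·4 + 1
4 = 4·1 + 0
gcd(119, 1093) = 1.
Back-substituting:
1 = 9 − 2·4
1 = −2·22 + 5·9
1 = 5·119 − 27·22
1 = −27·1093 + 248·119
So 1 = (-27)·1093 + (248)·119.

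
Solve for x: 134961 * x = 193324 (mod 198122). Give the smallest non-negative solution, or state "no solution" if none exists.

First find gcd(134961, 198122):
198122 = 1·134961 + 63161
134961 = 2·63161 + 8639
63161 = 7·8639 + 2688
8639 = 3·2688 + 575
2688 = 4·575 + 388
575 = 1·388 + 187
388 = 2·187 + 14
187 = 13·14 + 5
14 = 2·5 + 4
5 = 1·4 + 1
4 = 4·1 + 0
gcd = 1, so a unique solution mod 198122 exists.
Back-substitute for the Bézout coefficients:
1 = 5 − 4
1 = −14 + 3·5
1 = 3·187 − 40·14
1 = −40·388 + 83·187
1 = 83·575 − 123·388
1 = −123·2688 + 575·575
1 = 575·8639 − 1848·2688
1 = −1848·63161 + 13511·8639
1 = 13511·134961 − 28870·63161
1 = −28870·198122 + 42381·134961
So 134961·(42381) ≡ 1 (mod 198122), giving 134961⁻¹ ≡ 42381.
x ≡ 134961⁻¹·193324 ≡ 42381·193324 ≡ 127256 (mod 198122).

127256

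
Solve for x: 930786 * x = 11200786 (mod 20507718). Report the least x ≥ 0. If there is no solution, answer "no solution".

gcd(930786, 20507718):
20507718 = 22·930786 + 30426
930786 = 30·30426 + 18006
30426 = 1·18006 + 12420
18006 = 1·12420 + 5586
12420 = 2·5586 + 1248
5586 = 4·1248 + 594
1248 = 2·594 + 60
594 = 9·60 + 54
60 = 1·54 + 6
54 = 9·6 + 0
gcd = 6, but 6 ∤ 11200786, so the congruence has no solution.

no solution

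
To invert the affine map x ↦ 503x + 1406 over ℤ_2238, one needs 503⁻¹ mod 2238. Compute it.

Run Euclid on (2238, 503):
2238 = 4×503 + 226
503 = 2×226 + 51
226 = 4×51 + 22
51 = 2×22 + 7
22 = 3×7 + 1
7 = 7×1 + 0
gcd = 1, so the inverse exists. Back-substitute:
1 = 22 − 3·7
1 = −3·51 + 7·22
1 = 7·226 − 31·51
1 = −31·503 + 69·226
1 = 69·2238 − 307·503
So 503·(-307) ≡ 1 (mod 2238), and -307 ≡ 1931 (mod 2238).

1931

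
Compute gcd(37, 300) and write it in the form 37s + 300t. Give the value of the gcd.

1

Apply Euclid's algorithm to 300 and 37:
300 = 8*37 + 4
37 = 9*4 + 1
4 = 4*1 + 0
gcd(37, 300) = 1.
Working backward:
1 = 37 − 9·4
1 = −9·300 + 73·37
So 1 = (-9)·300 + (73)·37.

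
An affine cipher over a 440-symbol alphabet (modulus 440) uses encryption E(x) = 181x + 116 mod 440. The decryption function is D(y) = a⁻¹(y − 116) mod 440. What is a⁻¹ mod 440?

141

Run Euclid on (440, 181):
440 = 2×181 + 78
181 = 2×78 + 25
78 = 3×25 + 3
25 = 8×3 + 1
3 = 3×1 + 0
The gcd is 1. Working backward:
1 = 25 − 8·3
1 = −8·78 + 25·25
1 = 25·181 − 58·78
1 = −58·440 + 141·181
So 181·141 ≡ 1 (mod 440).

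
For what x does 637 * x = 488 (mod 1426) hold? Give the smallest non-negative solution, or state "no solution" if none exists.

First find gcd(637, 1426):
1426 = 2*637 + 152
637 = 4*152 + 29
152 = 5*29 + 7
29 = 4*7 + 1
7 = 7*1 + 0
gcd = 1, so a unique solution mod 1426 exists.
Back-substitute for the Bézout coefficients:
1 = 29 − 4·7
1 = −4·152 + 21·29
1 = 21·637 − 88·152
1 = −88·1426 + 197·637
So 637·(197) ≡ 1 (mod 1426), giving 637⁻¹ ≡ 197.
x ≡ 637⁻¹·488 ≡ 197·488 ≡ 594 (mod 1426).

594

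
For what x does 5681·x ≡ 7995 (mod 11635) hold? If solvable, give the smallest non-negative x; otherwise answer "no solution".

325

First find gcd(5681, 11635):
11635 = 2×5681 + 273
5681 = 20×273 + 221
273 = 1×221 + 52
221 = 4×52 + 13
52 = 4×13 + 0
gcd = 13 and 13 | 7995, so solutions exist. Divide through by 13: 437x ≡ 615 (mod 895).
Now find 437⁻¹ mod 895:
895 = 2×437 + 21
437 = 20×21 + 17
21 = 1×17 + 4
17 = 4×4 + 1
4 = 4×1 + 0
Back-substitute:
1 = 17 − 4·4
1 = −4·21 + 5·17
1 = 5·437 − 104·21
1 = −104·895 + 213·437
So 437⁻¹ ≡ 213 (mod 895).
Then x ≡ 213·615 ≡ 325 (mod 895); the smallest non-negative solution is x = 325.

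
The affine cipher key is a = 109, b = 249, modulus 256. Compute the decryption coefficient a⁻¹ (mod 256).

101

Run Euclid on (256, 109):
256 = 2·109 + 38
109 = 2·38 + 33
38 = 1·33 + 5
33 = 6·5 + 3
5 = 1·3 + 2
3 = 1·2 + 1
2 = 2·1 + 0
gcd = 1, so the inverse exists. Back-substitute:
1 = 3 − 2
1 = −5 + 2·3
1 = 2·33 − 13·5
1 = −13·38 + 15·33
1 = 15·109 − 43·38
1 = −43·256 + 101·109
So 109·101 ≡ 1 (mod 256).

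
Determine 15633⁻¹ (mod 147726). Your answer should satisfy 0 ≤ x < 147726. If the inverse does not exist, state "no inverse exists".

no inverse exists

Euclidean algorithm on 147726, 15633:
147726 = 9*15633 + 7029
15633 = 2*7029 + 1575
7029 = 4*1575 + 729
1575 = 2*729 + 117
729 = 6*117 + 27
117 = 4*27 + 9
27 = 3*9 + 0
gcd(15633, 147726) = 9 ≠ 1, so 15633 has no multiplicative inverse modulo 147726.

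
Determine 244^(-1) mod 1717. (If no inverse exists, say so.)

190

Extended Euclidean algorithm:
1717 = 7×244 + 9
244 = 27×9 + 1
9 = 9×1 + 0
Since gcd(244, 1717) = 1, back-substitute to write 1 as a combination:
1 = 244 − 27·9
1 = −27·1717 + 190·244
So 244·190 ≡ 1 (mod 1717).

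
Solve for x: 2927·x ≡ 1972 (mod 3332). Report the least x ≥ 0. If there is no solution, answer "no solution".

First find gcd(2927, 3332):
3332 = 1×2927 + 405
2927 = 7×405 + 92
405 = 4×92 + 37
92 = 2×37 + 18
37 = 2×18 + 1
18 = 18×1 + 0
gcd = 1, so a unique solution mod 3332 exists.
Back-substitute for the Bézout coefficients:
1 = 37 − 2·18
1 = −2·92 + 5·37
1 = 5·405 − 22·92
1 = −22·2927 + 159·405
1 = 159·3332 − 181·2927
So 2927·(-181) ≡ 1 (mod 3332), giving 2927⁻¹ ≡ 3151.
x ≡ 2927⁻¹·1972 ≡ 3151·1972 ≡ 2924 (mod 3332).

2924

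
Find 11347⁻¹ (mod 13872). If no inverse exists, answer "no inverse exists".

Run Euclid on (13872, 11347):
13872 = 1*11347 + 2525
11347 = 4*2525 + 1247
2525 = 2*1247 + 31
1247 = 40*31 + 7
31 = 4*7 + 3
7 = 2*3 + 1
3 = 3*1 + 0
The gcd is 1. Working backward:
1 = 7 − 2·3
1 = −2·31 + 9·7
1 = 9·1247 − 362·31
1 = −362·2525 + 733·1247
1 = 733·11347 − 3294·2525
1 = −3294·13872 + 4027·11347
So 11347·4027 ≡ 1 (mod 13872).

4027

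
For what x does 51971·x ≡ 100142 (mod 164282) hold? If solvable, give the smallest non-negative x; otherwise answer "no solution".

71770

First find gcd(51971, 164282):
164282 = 3·51971 + 8369
51971 = 6·8369 + 1757
8369 = 4·1757 + 1341
1757 = 1·1341 + 416
1341 = 3·416 + 93
416 = 4·93 + 44
93 = 2·44 + 5
44 = 8·5 + 4
5 = 1·4 + 1
4 = 4·1 + 0
gcd = 1, so a unique solution mod 164282 exists.
Back-substitute for the Bézout coefficients:
1 = 5 − 4
1 = −44 + 9·5
1 = 9·93 − 19·44
1 = −19·416 + 85·93
1 = 85·1341 − 274·416
1 = −274·1757 + 359·1341
1 = 359·8369 − 1710·1757
1 = −1710·51971 + 10619·8369
1 = 10619·164282 − 33567·51971
So 51971·(-33567) ≡ 1 (mod 164282), giving 51971⁻¹ ≡ 130715.
x ≡ 51971⁻¹·100142 ≡ 130715·100142 ≡ 71770 (mod 164282).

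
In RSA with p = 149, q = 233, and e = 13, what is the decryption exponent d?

10565

φ(n) = (p−1)(q−1) = 148·232 = 34336.
Need d with 13·d ≡ 1 (mod 34336). Apply the extended Euclidean algorithm:
34336 = 2641*13 + 3
13 = 4*3 + 1
3 = 3*1 + 0
Back-substitute:
1 = 13 − 4·3
1 = −4·34336 + 10565·13
So 13·10565 ≡ 1 (mod 34336), hence d = 10565.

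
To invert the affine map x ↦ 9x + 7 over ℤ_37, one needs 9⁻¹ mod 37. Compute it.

gcd(37, 9) by repeated division:
37 = 4·9 + 1
9 = 9·1 + 0
The gcd is 1. Working backward:
1 = 37 − 4·9
So 9·(-4) ≡ 1 (mod 37), and -4 ≡ 33 (mod 37).

33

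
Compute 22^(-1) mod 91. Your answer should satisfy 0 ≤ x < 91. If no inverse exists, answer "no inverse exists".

29

Apply the Euclidean algorithm to 91 and 22:
91 = 4×22 + 3
22 = 7×3 + 1
3 = 3×1 + 0
Since gcd(22, 91) = 1, back-substitute to write 1 as a combination:
1 = 22 − 7·3
1 = −7·91 + 29·22
So 22·29 ≡ 1 (mod 91).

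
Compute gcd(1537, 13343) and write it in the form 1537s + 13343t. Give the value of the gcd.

1

Apply Euclid's algorithm to 13343 and 1537:
13343 = 8×1537 + 1047
1537 = 1×1047 + 490
1047 = 2×490 + 67
490 = 7×67 + 21
67 = 3×21 + 4
21 = 5×4 + 1
4 = 4×1 + 0
gcd(1537, 13343) = 1.
Working backward:
1 = 21 − 5·4
1 = −5·67 + 16·21
1 = 16·490 − 117·67
1 = −117·1047 + 250·490
1 = 250·1537 − 367·1047
1 = −367·13343 + 3186·1537
So 1 = (-367)·13343 + (3186)·1537.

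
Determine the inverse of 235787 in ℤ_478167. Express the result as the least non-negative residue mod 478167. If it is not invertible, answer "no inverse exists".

Apply the Euclidean algorithm to 478167 and 235787:
478167 = 2·235787 + 6593
235787 = 35·6593 + 5032
6593 = 1·5032 + 1561
5032 = 3·1561 + 349
1561 = 4·349 + 165
349 = 2·165 + 19
165 = 8·19 + 13
19 = 1·13 + 6
13 = 2·6 + 1
6 = 6·1 + 0
gcd = 1, so the inverse exists. Back-substitute:
1 = 13 − 2·6
1 = −2·19 + 3·13
1 = 3·165 − 26·19
1 = −26·349 + 55·165
1 = 55·1561 − 246·349
1 = −246·5032 + 793·1561
1 = 793·6593 − 1039·5032
1 = −1039·235787 + 37158·6593
1 = 37158·478167 − 75355·235787
Thus 235787·(-75355) ≡ 1 (mod 478167); reducing, -75355 mod 478167 = 402812.

402812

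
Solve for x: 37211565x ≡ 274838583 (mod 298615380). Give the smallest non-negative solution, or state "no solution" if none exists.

no solution

gcd(37211565, 298615380):
298615380 = 8*37211565 + 922860
37211565 = 40*922860 + 297165
922860 = 3*297165 + 31365
297165 = 9*31365 + 14880
31365 = 2*14880 + 1605
14880 = 9*1605 + 435
1605 = 3*435 + 300
435 = 1*300 + 135
300 = 2*135 + 30
135 = 4*30 + 15
30 = 2*15 + 0
gcd = 15, but 15 ∤ 274838583, so the congruence has no solution.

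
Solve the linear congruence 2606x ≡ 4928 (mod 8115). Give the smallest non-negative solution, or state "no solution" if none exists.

1453

First find gcd(2606, 8115):
8115 = 3×2606 + 297
2606 = 8×297 + 230
297 = 1×230 + 67
230 = 3×67 + 29
67 = 2×29 + 9
29 = 3×9 + 2
9 = 4×2 + 1
2 = 2×1 + 0
gcd = 1, so a unique solution mod 8115 exists.
Back-substitute for the Bézout coefficients:
1 = 9 − 4·2
1 = −4·29 + 13·9
1 = 13·67 − 30·29
1 = −30·230 + 103·67
1 = 103·297 − 133·230
1 = −133·2606 + 1167·297
1 = 1167·8115 − 3634·2606
So 2606·(-3634) ≡ 1 (mod 8115), giving 2606⁻¹ ≡ 4481.
x ≡ 2606⁻¹·4928 ≡ 4481·4928 ≡ 1453 (mod 8115).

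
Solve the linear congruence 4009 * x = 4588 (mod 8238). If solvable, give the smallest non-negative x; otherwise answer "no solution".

First find gcd(4009, 8238):
8238 = 2·4009 + 220
4009 = 18·220 + 49
220 = 4·49 + 24
49 = 2·24 + 1
24 = 24·1 + 0
gcd = 1, so a unique solution mod 8238 exists.
Back-substitute for the Bézout coefficients:
1 = 49 − 2·24
1 = −2·220 + 9·49
1 = 9·4009 − 164·220
1 = −164·8238 + 337·4009
So 4009·(337) ≡ 1 (mod 8238), giving 4009⁻¹ ≡ 337.
x ≡ 4009⁻¹·4588 ≡ 337·4588 ≡ 5650 (mod 8238).

5650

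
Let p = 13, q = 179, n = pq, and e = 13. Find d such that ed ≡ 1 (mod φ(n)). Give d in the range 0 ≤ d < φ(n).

493

φ(n) = (p−1)(q−1) = 12·178 = 2136.
Need d with 13·d ≡ 1 (mod 2136). Apply the extended Euclidean algorithm:
2136 = 164·13 + 4
13 = 3·4 + 1
4 = 4·1 + 0
Back-substitute:
1 = 13 − 3·4
1 = −3·2136 + 493·13
So 13·493 ≡ 1 (mod 2136), hence d = 493.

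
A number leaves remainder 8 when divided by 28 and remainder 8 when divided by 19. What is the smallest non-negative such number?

8

Write x = 8 + 28·k. Then 28·k ≡ 8 − 8 ≡ 0 (mod 19).
Need 28⁻¹ mod 19. Extended Euclid on (19, 9):
19 = 2·9 + 1
9 = 9·1 + 0
Back-substitute:
1 = 19 − 2·9
28⁻¹ ≡ 17 (mod 19), so k ≡ 17·0 ≡ 0 (mod 19).
x = 8 + 28·0 = 8.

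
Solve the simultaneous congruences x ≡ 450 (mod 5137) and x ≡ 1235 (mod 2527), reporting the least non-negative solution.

Write x = 450 + 5137·k. Then 5137·k ≡ 1235 − 450 ≡ 785 (mod 2527).
Need 5137⁻¹ mod 2527. Extended Euclid on (2527, 83):
2527 = 30·83 + 37
83 = 2·37 + 9
37 = 4·9 + 1
9 = 9·1 + 0
Back-substitute:
1 = 37 − 4·9
1 = −4·83 + 9·37
1 = 9·2527 − 274·83
5137⁻¹ ≡ 2253 (mod 2527), so k ≡ 2253·785 ≡ 2232 (mod 2527).
x = 450 + 5137·2232 = 11466234.

11466234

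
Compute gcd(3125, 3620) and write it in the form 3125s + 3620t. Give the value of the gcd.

5

Repeated division:
3620 = 1·3125 + 495
3125 = 6·495 + 155
495 = 3·155 + 30
155 = 5·30 + 5
30 = 6·5 + 0
gcd(3125, 3620) = 5.
Back-substituting:
5 = 155 − 5·30
5 = −5·495 + 16·155
5 = 16·3125 − 101·495
5 = −101·3620 + 117·3125
So 5 = (-101)·3620 + (117)·3125.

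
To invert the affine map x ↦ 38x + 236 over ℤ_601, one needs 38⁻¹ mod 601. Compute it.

gcd(601, 38) by repeated division:
601 = 15×38 + 31
38 = 1×31 + 7
31 = 4×7 + 3
7 = 2×3 + 1
3 = 3×1 + 0
The gcd is 1. Working backward:
1 = 7 − 2·3
1 = −2·31 + 9·7
1 = 9·38 − 11·31
1 = −11·601 + 174·38
So 38·174 ≡ 1 (mod 601).

174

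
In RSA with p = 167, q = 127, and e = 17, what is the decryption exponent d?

φ(n) = (p−1)(q−1) = 166·126 = 20916.
Need d with 17·d ≡ 1 (mod 20916). Apply the extended Euclidean algorithm:
20916 = 1230*17 + 6
17 = 2*6 + 5
6 = 1*5 + 1
5 = 5*1 + 0
Back-substitute:
1 = 6 − 5
1 = −17 + 3·6
1 = 3·20916 − 3691·17
So 17·(-3691) ≡ 1 (mod 20916), hence d ≡ -3691 ≡ 17225 (mod 20916).

17225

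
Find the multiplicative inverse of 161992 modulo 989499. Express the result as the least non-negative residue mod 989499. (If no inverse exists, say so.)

220321

gcd(989499, 161992) by repeated division:
989499 = 6×161992 + 17547
161992 = 9×17547 + 4069
17547 = 4×4069 + 1271
4069 = 3×1271 + 256
1271 = 4×256 + 247
256 = 1×247 + 9
247 = 27×9 + 4
9 = 2×4 + 1
4 = 4×1 + 0
The gcd is 1. Working backward:
1 = 9 − 2·4
1 = −2·247 + 55·9
1 = 55·256 − 57·247
1 = −57·1271 + 283·256
1 = 283·4069 − 906·1271
1 = −906·17547 + 3907·4069
1 = 3907·161992 − 36069·17547
1 = −36069·989499 + 220321·161992
So 161992·220321 ≡ 1 (mod 989499).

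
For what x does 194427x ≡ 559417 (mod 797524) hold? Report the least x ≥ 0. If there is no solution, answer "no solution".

First find gcd(194427, 797524):
797524 = 4·194427 + 19816
194427 = 9·19816 + 16083
19816 = 1·16083 + 3733
16083 = 4·3733 + 1151
3733 = 3·1151 + 280
1151 = 4·280 + 31
280 = 9·31 + 1
31 = 31·1 + 0
gcd = 1, so a unique solution mod 797524 exists.
Back-substitute for the Bézout coefficients:
1 = 280 − 9·31
1 = −9·1151 + 37·280
1 = 37·3733 − 120·1151
1 = −120·16083 + 517·3733
1 = 517·19816 − 637·16083
1 = −637·194427 + 6250·19816
1 = 6250·797524 − 25637·194427
So 194427·(-25637) ≡ 1 (mod 797524), giving 194427⁻¹ ≡ 771887.
x ≡ 194427⁻¹·559417 ≡ 771887·559417 ≡ 100463 (mod 797524).

100463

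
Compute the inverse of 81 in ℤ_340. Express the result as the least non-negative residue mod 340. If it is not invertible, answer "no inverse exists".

21

Run Euclid on (340, 81):
340 = 4×81 + 16
81 = 5×16 + 1
16 = 16×1 + 0
The gcd is 1. Working backward:
1 = 81 − 5·16
1 = −5·340 + 21·81
So 81·21 ≡ 1 (mod 340).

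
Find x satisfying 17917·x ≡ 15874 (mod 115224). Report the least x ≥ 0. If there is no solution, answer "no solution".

57346

First find gcd(17917, 115224):
115224 = 6×17917 + 7722
17917 = 2×7722 + 2473
7722 = 3×2473 + 303
2473 = 8×303 + 49
303 = 6×49 + 9
49 = 5×9 + 4
9 = 2×4 + 1
4 = 4×1 + 0
gcd = 1, so a unique solution mod 115224 exists.
Back-substitute for the Bézout coefficients:
1 = 9 − 2·4
1 = −2·49 + 11·9
1 = 11·303 − 68·49
1 = −68·2473 + 555·303
1 = 555·7722 − 1733·2473
1 = −1733·17917 + 4021·7722
1 = 4021·115224 − 25859·17917
So 17917·(-25859) ≡ 1 (mod 115224), giving 17917⁻¹ ≡ 89365.
x ≡ 17917⁻¹·15874 ≡ 89365·15874 ≡ 57346 (mod 115224).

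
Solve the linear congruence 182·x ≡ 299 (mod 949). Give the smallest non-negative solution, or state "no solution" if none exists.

59

First find gcd(182, 949):
949 = 5*182 + 39
182 = 4*39 + 26
39 = 1*26 + 13
26 = 2*13 + 0
gcd = 13 and 13 | 299, so solutions exist. Divide through by 13: 14x ≡ 23 (mod 73).
Now find 14⁻¹ mod 73:
73 = 5·14 + 3
14 = 4·3 + 2
3 = 1·2 + 1
2 = 2·1 + 0
Back-substitute:
1 = 3 − 2
1 = −14 + 5·3
1 = 5·73 − 26·14
So 14·(-26) ≡ 1 (mod 73), i.e. 14⁻¹ ≡ 47.
Then x ≡ 47·23 ≡ 59 (mod 73); the smallest non-negative solution is x = 59.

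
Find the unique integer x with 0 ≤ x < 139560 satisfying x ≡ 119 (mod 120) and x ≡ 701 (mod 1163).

7679

Write x = 119 + 120·k. Then 120·k ≡ 701 − 119 ≡ 582 (mod 1163).
Need 120⁻¹ mod 1163. Extended Euclid on (1163, 120):
1163 = 9×120 + 83
120 = 1×83 + 37
83 = 2×37 + 9
37 = 4×9 + 1
9 = 9×1 + 0
Back-substitute:
1 = 37 − 4·9
1 = −4·83 + 9·37
1 = 9·120 − 13·83
1 = −13·1163 + 126·120
120⁻¹ ≡ 126 (mod 1163), so k ≡ 126·582 ≡ 63 (mod 1163).
x = 119 + 120·63 = 7679.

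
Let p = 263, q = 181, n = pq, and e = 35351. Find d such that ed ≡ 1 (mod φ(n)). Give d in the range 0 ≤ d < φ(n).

13031

φ(n) = (p−1)(q−1) = 262·180 = 47160.
Need d with 35351·d ≡ 1 (mod 47160). Apply the extended Euclidean algorithm:
47160 = 1×35351 + 11809
35351 = 2×11809 + 11733
11809 = 1×11733 + 76
11733 = 154×76 + 29
76 = 2×29 + 18
29 = 1×18 + 11
18 = 1×11 + 7
11 = 1×7 + 4
7 = 1×4 + 3
4 = 1×3 + 1
3 = 3×1 + 0
Back-substitute:
1 = 4 − 3
1 = −7 + 2·4
1 = 2·11 − 3·7
1 = −3·18 + 5·11
1 = 5·29 − 8·18
1 = −8·76 + 21·29
1 = 21·11733 − 3242·76
1 = −3242·11809 + 3263·11733
1 = 3263·35351 − 9768·11809
1 = −9768·47160 + 13031·35351
So 35351·13031 ≡ 1 (mod 47160), hence d = 13031.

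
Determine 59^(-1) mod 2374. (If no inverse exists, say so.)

845

Run Euclid on (2374, 59):
2374 = 40*59 + 14
59 = 4*14 + 3
14 = 4*3 + 2
3 = 1*2 + 1
2 = 2*1 + 0
The gcd is 1. Working backward:
1 = 3 − 2
1 = −14 + 5·3
1 = 5·59 − 21·14
1 = −21·2374 + 845·59
So 59·845 ≡ 1 (mod 2374).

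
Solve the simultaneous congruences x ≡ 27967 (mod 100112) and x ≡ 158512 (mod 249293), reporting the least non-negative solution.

Write x = 27967 + 100112·k. Then 100112·k ≡ 158512 − 27967 ≡ 130545 (mod 249293).
Need 100112⁻¹ mod 249293. Extended Euclid on (249293, 100112):
249293 = 2*100112 + 49069
100112 = 2*49069 + 1974
49069 = 24*1974 + 1693
1974 = 1*1693 + 281
1693 = 6*281 + 7
281 = 40*7 + 1
7 = 7*1 + 0
Back-substitute:
1 = 281 − 40·7
1 = −40·1693 + 241·281
1 = 241·1974 − 281·1693
1 = −281·49069 + 6985·1974
1 = 6985·100112 − 14251·49069
1 = −14251·249293 + 35487·100112
100112⁻¹ ≡ 35487 (mod 249293), so k ≡ 35487·130545 ≡ 38596 (mod 249293).
x = 27967 + 100112·38596 = 3863950719.

3863950719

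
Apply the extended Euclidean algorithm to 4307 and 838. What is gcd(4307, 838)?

Repeated division:
4307 = 5·838 + 117
838 = 7·117 + 19
117 = 6·19 + 3
19 = 6·3 + 1
3 = 3·1 + 0
gcd(4307, 838) = 1.
Back-substituting:
1 = 19 − 6·3
1 = −6·117 + 37·19
1 = 37·838 − 265·117
1 = −265·4307 + 1362·838
So 1 = (-265)·4307 + (1362)·838.

1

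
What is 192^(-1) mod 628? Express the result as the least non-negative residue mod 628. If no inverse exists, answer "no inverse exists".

Euclidean algorithm on 628, 192:
628 = 3·192 + 52
192 = 3·52 + 36
52 = 1·36 + 16
36 = 2·16 + 4
16 = 4·4 + 0
Since gcd = 4 > 1, 192 is not a unit mod 628.

no inverse exists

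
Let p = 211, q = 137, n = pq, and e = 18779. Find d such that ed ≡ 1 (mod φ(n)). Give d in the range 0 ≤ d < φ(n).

10979

φ(n) = (p−1)(q−1) = 210·136 = 28560.
Need d with 18779·d ≡ 1 (mod 28560). Apply the extended Euclidean algorithm:
28560 = 1×18779 + 9781
18779 = 1×9781 + 8998
9781 = 1×8998 + 783
8998 = 11×783 + 385
783 = 2×385 + 13
385 = 29×13 + 8
13 = 1×8 + 5
8 = 1×5 + 3
5 = 1×3 + 2
3 = 1×2 + 1
2 = 2×1 + 0
Back-substitute:
1 = 3 − 2
1 = −5 + 2·3
1 = 2·8 − 3·5
1 = −3·13 + 5·8
1 = 5·385 − 148·13
1 = −148·783 + 301·385
1 = 301·8998 − 3459·783
1 = −3459·9781 + 3760·8998
1 = 3760·18779 − 7219·9781
1 = −7219·28560 + 10979·18779
So 18779·10979 ≡ 1 (mod 28560), hence d = 10979.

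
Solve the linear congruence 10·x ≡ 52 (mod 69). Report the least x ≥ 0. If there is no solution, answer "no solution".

First find gcd(10, 69):
69 = 6*10 + 9
10 = 1*9 + 1
9 = 9*1 + 0
gcd = 1, so a unique solution mod 69 exists.
Back-substitute for the Bézout coefficients:
1 = 10 − 9
1 = −69 + 7·10
So 10·(7) ≡ 1 (mod 69), giving 10⁻¹ ≡ 7.
x ≡ 10⁻¹·52 ≡ 7·52 ≡ 19 (mod 69).

19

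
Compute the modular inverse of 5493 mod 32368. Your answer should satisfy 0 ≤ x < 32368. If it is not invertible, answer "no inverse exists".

Extended Euclidean algorithm:
32368 = 5×5493 + 4903
5493 = 1×4903 + 590
4903 = 8×590 + 183
590 = 3×183 + 41
183 = 4×41 + 19
41 = 2×19 + 3
19 = 6×3 + 1
3 = 3×1 + 0
Since gcd(5493, 32368) = 1, back-substitute to write 1 as a combination:
1 = 19 − 6·3
1 = −6·41 + 13·19
1 = 13·183 − 58·41
1 = −58·590 + 187·183
1 = 187·4903 − 1554·590
1 = −1554·5493 + 1741·4903
1 = 1741·32368 − 10259·5493
So 5493·(-10259) ≡ 1 (mod 32368), and -10259 ≡ 22109 (mod 32368).

22109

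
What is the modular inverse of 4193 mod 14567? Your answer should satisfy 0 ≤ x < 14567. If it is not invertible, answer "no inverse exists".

Euclidean algorithm on 14567, 4193:
14567 = 3·4193 + 1988
4193 = 2·1988 + 217
1988 = 9·217 + 35
217 = 6·35 + 7
35 = 5·7 + 0
Since gcd = 7 > 1, 4193 is not a unit mod 14567.

no inverse exists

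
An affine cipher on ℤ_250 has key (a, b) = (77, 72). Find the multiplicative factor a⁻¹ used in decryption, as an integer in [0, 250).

13

gcd(250, 77) by repeated division:
250 = 3·77 + 19
77 = 4·19 + 1
19 = 19·1 + 0
gcd = 1, so the inverse exists. Back-substitute:
1 = 77 − 4·19
1 = −4·250 + 13·77
So 77·13 ≡ 1 (mod 250).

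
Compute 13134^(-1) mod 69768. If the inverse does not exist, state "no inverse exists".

no inverse exists

Compute gcd(13134, 69768):
69768 = 5×13134 + 4098
13134 = 3×4098 + 840
4098 = 4×840 + 738
840 = 1×738 + 102
738 = 7×102 + 24
102 = 4×24 + 6
24 = 4×6 + 0
gcd(13134, 69768) = 6 ≠ 1, so 13134 has no multiplicative inverse modulo 69768.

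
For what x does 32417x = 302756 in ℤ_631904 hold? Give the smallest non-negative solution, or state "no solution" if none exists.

gcd(32417, 631904):
631904 = 19*32417 + 15981
32417 = 2*15981 + 455
15981 = 35*455 + 56
455 = 8*56 + 7
56 = 8*7 + 0
gcd = 7, but 7 ∤ 302756, so the congruence has no solution.

no solution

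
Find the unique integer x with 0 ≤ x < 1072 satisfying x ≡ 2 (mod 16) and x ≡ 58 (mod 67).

Write x = 2 + 16·k. Then 16·k ≡ 58 − 2 ≡ 56 (mod 67).
Need 16⁻¹ mod 67. Extended Euclid on (67, 16):
67 = 4*16 + 3
16 = 5*3 + 1
3 = 3*1 + 0
Back-substitute:
1 = 16 − 5·3
1 = −5·67 + 21·16
16⁻¹ ≡ 21 (mod 67), so k ≡ 21·56 ≡ 37 (mod 67).
x = 2 + 16·37 = 594.

594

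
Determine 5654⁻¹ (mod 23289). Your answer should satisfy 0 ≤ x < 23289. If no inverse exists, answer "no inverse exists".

17510

Extended Euclidean algorithm:
23289 = 4×5654 + 673
5654 = 8×673 + 270
673 = 2×270 + 133
270 = 2×133 + 4
133 = 33×4 + 1
4 = 4×1 + 0
The gcd is 1. Working backward:
1 = 133 − 33·4
1 = −33·270 + 67·133
1 = 67·673 − 167·270
1 = −167·5654 + 1403·673
1 = 1403·23289 − 5779·5654
So 5654·(-5779) ≡ 1 (mod 23289), and -5779 ≡ 17510 (mod 23289).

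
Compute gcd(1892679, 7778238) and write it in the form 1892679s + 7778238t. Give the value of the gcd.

Apply Euclid's algorithm to 7778238 and 1892679:
7778238 = 4*1892679 + 207522
1892679 = 9*207522 + 24981
207522 = 8*24981 + 7674
24981 = 3*7674 + 1959
7674 = 3*1959 + 1797
1959 = 1*1797 + 162
1797 = 11*162 + 15
162 = 10*15 + 12
15 = 1*12 + 3
12 = 4*3 + 0
gcd(1892679, 7778238) = 3.
Express as a combination:
3 = 15 − 12
3 = −162 + 11·15
3 = 11·1797 − 122·162
3 = −122·1959 + 133·1797
3 = 133·7674 − 521·1959
3 = −521·24981 + 1696·7674
3 = 1696·207522 − 14089·24981
3 = −14089·1892679 + 128497·207522
3 = 128497·7778238 − 528077·1892679
So 3 = (128497)·7778238 + (-528077)·1892679.

3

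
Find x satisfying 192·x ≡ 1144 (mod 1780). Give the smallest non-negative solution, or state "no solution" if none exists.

First find gcd(192, 1780):
1780 = 9*192 + 52
192 = 3*52 + 36
52 = 1*36 + 16
36 = 2*16 + 4
16 = 4*4 + 0
gcd = 4 and 4 | 1144, so solutions exist. Divide through by 4: 48x ≡ 286 (mod 445).
Now find 48⁻¹ mod 445:
445 = 9·48 + 13
48 = 3·13 + 9
13 = 1·9 + 4
9 = 2·4 + 1
4 = 4·1 + 0
Back-substitute:
1 = 9 − 2·4
1 = −2·13 + 3·9
1 = 3·48 − 11·13
1 = −11·445 + 102·48
So 48⁻¹ ≡ 102 (mod 445).
Then x ≡ 102·286 ≡ 247 (mod 445); the smallest non-negative solution is x = 247.

247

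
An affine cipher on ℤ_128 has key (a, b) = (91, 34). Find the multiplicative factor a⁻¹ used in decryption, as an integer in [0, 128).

83

gcd(128, 91) by repeated division:
128 = 1×91 + 37
91 = 2×37 + 17
37 = 2×17 + 3
17 = 5×3 + 2
3 = 1×2 + 1
2 = 2×1 + 0
The gcd is 1. Working backward:
1 = 3 − 2
1 = −17 + 6·3
1 = 6·37 − 13·17
1 = −13·91 + 32·37
1 = 32·128 − 45·91
Hence 91⁻¹ ≡ -45 ≡ 83 (mod 128).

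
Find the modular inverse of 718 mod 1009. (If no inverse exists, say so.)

690

Run Euclid on (1009, 718):
1009 = 1·718 + 291
718 = 2·291 + 136
291 = 2·136 + 19
136 = 7·19 + 3
19 = 6·3 + 1
3 = 3·1 + 0
Since gcd(718, 1009) = 1, back-substitute to write 1 as a combination:
1 = 19 − 6·3
1 = −6·136 + 43·19
1 = 43·291 − 92·136
1 = −92·718 + 227·291
1 = 227·1009 − 319·718
Thus 718·(-319) ≡ 1 (mod 1009); reducing, -319 mod 1009 = 690.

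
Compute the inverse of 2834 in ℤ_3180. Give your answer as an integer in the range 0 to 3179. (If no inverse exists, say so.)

Compute gcd(2834, 3180):
3180 = 1·2834 + 346
2834 = 8·346 + 66
346 = 5·66 + 16
66 = 4·16 + 2
16 = 8·2 + 0
Since gcd = 2 > 1, 2834 is not a unit mod 3180.

no inverse exists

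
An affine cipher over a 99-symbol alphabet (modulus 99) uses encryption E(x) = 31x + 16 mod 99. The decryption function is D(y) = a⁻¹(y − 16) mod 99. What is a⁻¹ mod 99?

gcd(99, 31) by repeated division:
99 = 3×31 + 6
31 = 5×6 + 1
6 = 6×1 + 0
gcd = 1, so the inverse exists. Back-substitute:
1 = 31 − 5·6
1 = −5·99 + 16·31
So 31·16 ≡ 1 (mod 99).

16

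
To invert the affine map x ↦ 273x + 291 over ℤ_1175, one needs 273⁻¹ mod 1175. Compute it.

637

Apply the Euclidean algorithm to 1175 and 273:
1175 = 4×273 + 83
273 = 3×83 + 24
83 = 3×24 + 11
24 = 2×11 + 2
11 = 5×2 + 1
2 = 2×1 + 0
gcd = 1, so the inverse exists. Back-substitute:
1 = 11 − 5·2
1 = −5·24 + 11·11
1 = 11·83 − 38·24
1 = −38·273 + 125·83
1 = 125·1175 − 538·273
So 273·(-538) ≡ 1 (mod 1175), and -538 ≡ 637 (mod 1175).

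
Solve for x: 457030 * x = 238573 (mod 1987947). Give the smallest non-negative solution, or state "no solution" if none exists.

772426

First find gcd(457030, 1987947):
1987947 = 4×457030 + 159827
457030 = 2×159827 + 137376
159827 = 1×137376 + 22451
137376 = 6×22451 + 2670
22451 = 8×2670 + 1091
2670 = 2×1091 + 488
1091 = 2×488 + 115
488 = 4×115 + 28
115 = 4×28 + 3
28 = 9×3 + 1
3 = 3×1 + 0
gcd = 1, so a unique solution mod 1987947 exists.
Back-substitute for the Bézout coefficients:
1 = 28 − 9·3
1 = −9·115 + 37·28
1 = 37·488 − 157·115
1 = −157·1091 + 351·488
1 = 351·2670 − 859·1091
1 = −859·22451 + 7223·2670
1 = 7223·137376 − 44197·22451
1 = −44197·159827 + 51420·137376
1 = 51420·457030 − 147037·159827
1 = −147037·1987947 + 639568·457030
So 457030·(639568) ≡ 1 (mod 1987947), giving 457030⁻¹ ≡ 639568.
x ≡ 457030⁻¹·238573 ≡ 639568·238573 ≡ 772426 (mod 1987947).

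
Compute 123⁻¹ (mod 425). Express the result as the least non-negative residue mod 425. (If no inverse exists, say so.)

387

Extended Euclidean algorithm:
425 = 3·123 + 56
123 = 2·56 + 11
56 = 5·11 + 1
11 = 11·1 + 0
gcd = 1, so the inverse exists. Back-substitute:
1 = 56 − 5·11
1 = −5·123 + 11·56
1 = 11·425 − 38·123
Thus 123·(-38) ≡ 1 (mod 425); reducing, -38 mod 425 = 387.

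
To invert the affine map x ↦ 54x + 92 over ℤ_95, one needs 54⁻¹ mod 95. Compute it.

44

gcd(95, 54) by repeated division:
95 = 1×54 + 41
54 = 1×41 + 13
41 = 3×13 + 2
13 = 6×2 + 1
2 = 2×1 + 0
gcd = 1, so the inverse exists. Back-substitute:
1 = 13 − 6·2
1 = −6·41 + 19·13
1 = 19·54 − 25·41
1 = −25·95 + 44·54
So 54·44 ≡ 1 (mod 95).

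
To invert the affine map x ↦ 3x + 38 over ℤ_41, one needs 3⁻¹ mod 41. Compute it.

Apply the Euclidean algorithm to 41 and 3:
41 = 13×3 + 2
3 = 1×2 + 1
2 = 2×1 + 0
gcd = 1, so the inverse exists. Back-substitute:
1 = 3 − 2
1 = −41 + 14·3
So 3·14 ≡ 1 (mod 41).

14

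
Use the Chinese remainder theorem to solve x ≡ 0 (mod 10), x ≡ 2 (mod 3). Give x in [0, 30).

20

Write x = 0 + 10·k. Then 10·k ≡ 2 − 0 ≡ 2 (mod 3).
Need 10⁻¹ mod 3. Extended Euclid on (3, 1):
3 = 3·1 + 0
10⁻¹ ≡ 1 (mod 3), so k ≡ 1·2 ≡ 2 (mod 3).
x = 0 + 10·2 = 20.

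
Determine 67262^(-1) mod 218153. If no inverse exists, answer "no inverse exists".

Compute gcd(67262, 218153):
218153 = 3×67262 + 16367
67262 = 4×16367 + 1794
16367 = 9×1794 + 221
1794 = 8×221 + 26
221 = 8×26 + 13
26 = 2×13 + 0
Since gcd = 13 > 1, 67262 is not a unit mod 218153.

no inverse exists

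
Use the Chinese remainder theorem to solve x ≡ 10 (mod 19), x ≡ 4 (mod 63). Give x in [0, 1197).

67

Write x = 10 + 19·k. Then 19·k ≡ 4 − 10 ≡ 57 (mod 63).
Need 19⁻¹ mod 63. Extended Euclid on (63, 19):
63 = 3×19 + 6
19 = 3×6 + 1
6 = 6×1 + 0
Back-substitute:
1 = 19 − 3·6
1 = −3·63 + 10·19
19⁻¹ ≡ 10 (mod 63), so k ≡ 10·57 ≡ 3 (mod 63).
x = 10 + 19·3 = 67.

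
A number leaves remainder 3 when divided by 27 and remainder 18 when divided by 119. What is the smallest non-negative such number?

Write x = 3 + 27·k. Then 27·k ≡ 18 − 3 ≡ 15 (mod 119).
Need 27⁻¹ mod 119. Extended Euclid on (119, 27):
119 = 4×27 + 11
27 = 2×11 + 5
11 = 2×5 + 1
5 = 5×1 + 0
Back-substitute:
1 = 11 − 2·5
1 = −2·27 + 5·11
1 = 5·119 − 22·27
27⁻¹ ≡ 97 (mod 119), so k ≡ 97·15 ≡ 27 (mod 119).
x = 3 + 27·27 = 732.

732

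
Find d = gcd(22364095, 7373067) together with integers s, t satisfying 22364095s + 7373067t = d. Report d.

13

Repeated division:
22364095 = 3·7373067 + 244894
7373067 = 30·244894 + 26247
244894 = 9·26247 + 8671
26247 = 3·8671 + 234
8671 = 37·234 + 13
234 = 18·13 + 0
gcd(22364095, 7373067) = 13.
Back-substituting:
13 = 8671 − 37·234
13 = −37·26247 + 112·8671
13 = 112·244894 − 1045·26247
13 = −1045·7373067 + 31462·244894
13 = 31462·22364095 − 95431·7373067
So 13 = (31462)·22364095 + (-95431)·7373067.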